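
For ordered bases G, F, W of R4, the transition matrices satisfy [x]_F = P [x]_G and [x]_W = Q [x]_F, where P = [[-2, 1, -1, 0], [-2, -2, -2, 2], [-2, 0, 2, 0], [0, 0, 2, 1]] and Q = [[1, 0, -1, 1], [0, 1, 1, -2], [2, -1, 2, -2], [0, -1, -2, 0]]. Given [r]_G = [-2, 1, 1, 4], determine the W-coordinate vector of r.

[4, 2, 0, -20]

Apply P to get F-coordinates [4, 8, 6, 6], then Q to get W-coordinates.
The result is [r]_W = [4, 2, 0, -20].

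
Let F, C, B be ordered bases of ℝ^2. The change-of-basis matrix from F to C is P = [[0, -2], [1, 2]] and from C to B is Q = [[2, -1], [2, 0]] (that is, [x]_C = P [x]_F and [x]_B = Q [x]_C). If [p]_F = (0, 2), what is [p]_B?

(-12, -8)

Apply P to get C-coordinates (-4, 4), then Q to get B-coordinates.
The result is [p]_B = (-12, -8).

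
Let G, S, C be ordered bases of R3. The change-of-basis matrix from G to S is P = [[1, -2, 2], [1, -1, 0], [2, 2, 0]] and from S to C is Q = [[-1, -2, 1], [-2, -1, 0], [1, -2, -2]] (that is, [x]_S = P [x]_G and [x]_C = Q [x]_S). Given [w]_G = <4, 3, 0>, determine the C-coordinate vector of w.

<14, 3, -32>

Composing the changes, [w]_C = Q P [w]_G.
Q P = [[-1, 6, -2], [-3, 5, -4], [-5, -4, 2]]; applying this to <4, 3, 0> gives <14, 3, -32>.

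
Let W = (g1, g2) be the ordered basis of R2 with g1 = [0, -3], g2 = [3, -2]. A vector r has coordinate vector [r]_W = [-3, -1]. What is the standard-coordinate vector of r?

The coordinates say r = -3g1 - g2; adding the scaled basis vectors gives [-3, 11].

[-3, 11]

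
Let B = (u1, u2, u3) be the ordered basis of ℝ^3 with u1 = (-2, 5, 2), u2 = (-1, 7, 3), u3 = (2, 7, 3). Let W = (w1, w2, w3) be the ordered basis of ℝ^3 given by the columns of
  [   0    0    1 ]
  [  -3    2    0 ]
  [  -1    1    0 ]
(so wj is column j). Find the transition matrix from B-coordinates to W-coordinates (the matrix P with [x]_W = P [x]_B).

[[-1, -1, -1], [1, 2, 2], [-2, -1, 2]]

Take x = uj: its B-coordinates are the j-th standard unit vector, so P e_j — column j of P — equals [uj]_W.
u1 = -w1 + w2 - 2w3, giving column 1 = (-1, 1, -2); repeating for each j gives P = [[-1, -1, -1], [1, 2, 2], [-2, -1, 2]].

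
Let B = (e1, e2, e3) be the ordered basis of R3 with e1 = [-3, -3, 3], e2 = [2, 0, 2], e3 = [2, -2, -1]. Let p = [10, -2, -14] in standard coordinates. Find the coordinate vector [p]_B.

Write p = c_1 e1 + ... + c_3 e3 and solve for the c_i.
Solving this 3x3 system gives c = (-2, -2, 4).
Check: -2e1 - 2e2 + 4e3 = [10, -2, -14].

[-2, -2, 4]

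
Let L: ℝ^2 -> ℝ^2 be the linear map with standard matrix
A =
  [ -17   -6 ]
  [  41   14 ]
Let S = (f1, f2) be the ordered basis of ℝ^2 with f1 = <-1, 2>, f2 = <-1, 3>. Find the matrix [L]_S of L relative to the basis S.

With P the matrix whose columns are f1, f2, [L]_S = P^(-1) A P.
Column by column: L(f1) = A f1 = <5, -13>; its S-coordinates <-2, -3> give column 1.
Continuing for each basis vector yields [L]_S = [[-2, 2], [-3, -1]].

[[-2, 2], [-3, -1]]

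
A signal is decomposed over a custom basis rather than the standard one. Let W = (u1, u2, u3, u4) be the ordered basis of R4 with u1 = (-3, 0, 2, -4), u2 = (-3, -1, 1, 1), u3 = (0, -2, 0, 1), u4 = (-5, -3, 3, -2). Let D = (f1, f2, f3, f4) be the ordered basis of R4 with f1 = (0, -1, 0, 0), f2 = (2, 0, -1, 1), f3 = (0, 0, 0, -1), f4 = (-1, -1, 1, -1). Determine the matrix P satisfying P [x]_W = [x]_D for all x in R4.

[[-1, 2, 2, 2], [-1, -2, 0, -2], [2, -2, -1, -1], [1, -1, 0, 1]]

Column j of P is [uj]_D, since P maps W-coordinates to D-coordinates.
Expressing u1 in D: u1 = -f1 - f2 + 2f3 + f4, so column 1 of P is (-1, -1, 2, 1).
Doing the same for each uj gives P = [[-1, 2, 2, 2], [-1, -2, 0, -2], [2, -2, -1, -1], [1, -1, 0, 1]].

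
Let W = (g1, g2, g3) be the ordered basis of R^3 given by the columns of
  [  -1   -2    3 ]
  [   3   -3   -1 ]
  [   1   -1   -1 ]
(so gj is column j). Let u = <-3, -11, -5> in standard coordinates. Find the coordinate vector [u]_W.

<1, 4, 2>

Write u = c_1 g1 + ... + c_3 g3 and solve for the c_i.
Gaussian elimination on [M | u] yields c = (1, 4, 2).
Check: g1 + 4g2 + 2g3 = <-3, -11, -5>.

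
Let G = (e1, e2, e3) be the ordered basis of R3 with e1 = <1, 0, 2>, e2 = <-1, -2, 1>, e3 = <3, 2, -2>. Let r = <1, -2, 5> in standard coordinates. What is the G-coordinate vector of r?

Write r = c_1 e1 + ... + c_3 e3 and solve for the c_i.
Row-reducing the augmented matrix [M | r] gives c = (2, 1, 0).
Check: 2e1 + e2 + 0·e3 = <1, -2, 5>.

<2, 1, 0>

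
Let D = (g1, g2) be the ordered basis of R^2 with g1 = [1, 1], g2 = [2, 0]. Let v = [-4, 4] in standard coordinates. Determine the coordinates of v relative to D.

We seek scalars with c_1 g1 + c_2 g2 = v; equivalently solve M c = v where the columns of M are g1, g2.
System: c_1 + 2c_2 = -4, c_1 + 0c_2 = 4; solving gives c_1 = 4, c_2 = -4.
Check: 4g1 - 4g2 = [-4, 4].

[4, -4]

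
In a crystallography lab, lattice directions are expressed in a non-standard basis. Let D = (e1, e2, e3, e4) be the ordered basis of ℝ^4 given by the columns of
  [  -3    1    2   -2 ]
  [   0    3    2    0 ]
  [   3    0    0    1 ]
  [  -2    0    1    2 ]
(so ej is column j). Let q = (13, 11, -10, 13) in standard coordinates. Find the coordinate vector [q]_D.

[q]_D is the unique c with M c = q, where M has columns e1, ..., e4.
Row-reducing the augmented matrix [M | q] gives c = (-4, 3, 1, 2).
Check: -4e1 + 3e2 + e3 + 2e4 = (13, 11, -10, 13).

(-4, 3, 1, 2)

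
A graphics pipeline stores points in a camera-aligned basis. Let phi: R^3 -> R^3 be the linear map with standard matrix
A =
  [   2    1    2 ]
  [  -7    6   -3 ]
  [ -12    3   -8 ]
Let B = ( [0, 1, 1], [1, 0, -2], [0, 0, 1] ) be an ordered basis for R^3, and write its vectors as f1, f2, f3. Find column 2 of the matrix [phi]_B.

[-1, -2, 1]

Compute phi(f2) = A f2 = [-2, -1, 4] in standard coordinates.
Then write this in B-coordinates: solve for y in y_1 f1 + ... + y_3 f3 = [-2, -1, 4].
This gives y = [-1, -2, 1], which is column 2 of [phi]_B.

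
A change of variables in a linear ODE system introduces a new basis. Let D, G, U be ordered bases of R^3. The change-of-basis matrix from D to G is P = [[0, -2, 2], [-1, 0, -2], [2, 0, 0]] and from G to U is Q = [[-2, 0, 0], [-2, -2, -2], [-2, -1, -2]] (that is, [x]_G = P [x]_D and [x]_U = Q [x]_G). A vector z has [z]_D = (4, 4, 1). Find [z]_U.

Composing the changes, [z]_U = Q P [z]_D.
Q P = [[0, 4, -4], [-2, 4, 0], [-3, 4, -2]]; applying this to (4, 4, 1) gives (12, 8, 2).

(12, 8, 2)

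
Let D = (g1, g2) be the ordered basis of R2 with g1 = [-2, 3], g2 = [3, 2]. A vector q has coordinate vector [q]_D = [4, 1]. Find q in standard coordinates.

By definition q = 4g1 + g2.
Summing componentwise gives [-5, 14].

[-5, 14]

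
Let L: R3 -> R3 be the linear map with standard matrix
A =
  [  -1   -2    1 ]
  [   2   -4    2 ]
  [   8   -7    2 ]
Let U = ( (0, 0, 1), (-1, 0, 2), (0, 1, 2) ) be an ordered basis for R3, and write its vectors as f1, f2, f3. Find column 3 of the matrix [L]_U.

(-3, 0, 0)

Column 3 of [L]_U is the U-coordinate vector of L(f3).
In standard coordinates L(f3) = A f3 = (0, 0, -3).
Converting to U: (0, 0, -3) = -3f1 + 0·f2 + 0·f3, so the coordinate vector is (-3, 0, 0).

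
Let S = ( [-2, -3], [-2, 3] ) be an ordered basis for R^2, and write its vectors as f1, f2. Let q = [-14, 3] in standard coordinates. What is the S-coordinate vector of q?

[3, 4]

[q]_S is the unique c with M c = q, where M has columns f1, f2.
System: -2c_1 - 2c_2 = -14, -3c_1 + 3c_2 = 3; solving gives c_1 = 3, c_2 = 4.
Check: 3f1 + 4f2 = [-14, 3].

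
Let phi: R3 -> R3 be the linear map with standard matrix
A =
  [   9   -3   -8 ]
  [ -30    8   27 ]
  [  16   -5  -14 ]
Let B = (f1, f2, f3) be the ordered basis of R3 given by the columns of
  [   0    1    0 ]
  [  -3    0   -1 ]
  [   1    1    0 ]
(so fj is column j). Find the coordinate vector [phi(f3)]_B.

[2, 3, 2]

Column 3 of [phi]_B is the B-coordinate vector of phi(f3).
In standard coordinates phi(f3) = A f3 = [3, -8, 5].
Converting to B: [3, -8, 5] = 2f1 + 3f2 + 2f3, so the coordinate vector is [2, 3, 2].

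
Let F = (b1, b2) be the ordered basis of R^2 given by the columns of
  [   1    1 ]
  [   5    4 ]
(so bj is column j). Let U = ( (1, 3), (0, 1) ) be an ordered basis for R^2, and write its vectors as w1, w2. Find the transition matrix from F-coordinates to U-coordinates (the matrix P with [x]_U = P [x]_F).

Column j of P is [bj]_U, since P maps F-coordinates to U-coordinates.
Expressing b1 in U: b1 = w1 + 2w2, so column 1 of P is (1, 2).
Doing the same for each bj gives P = [[1, 1], [2, 1]].

[[1, 1], [2, 1]]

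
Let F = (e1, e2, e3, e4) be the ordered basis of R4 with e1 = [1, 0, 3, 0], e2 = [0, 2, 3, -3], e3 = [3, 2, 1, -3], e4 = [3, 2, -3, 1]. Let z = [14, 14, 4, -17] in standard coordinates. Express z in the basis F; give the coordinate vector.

Write z = c_1 e1 + ... + c_4 e4 and solve for the c_i.
Row-reducing the augmented matrix [M | z] gives c = (-1, 2, 4, 1).
Check: -e1 + 2e2 + 4e3 + e4 = [14, 14, 4, -17].

[-1, 2, 4, 1]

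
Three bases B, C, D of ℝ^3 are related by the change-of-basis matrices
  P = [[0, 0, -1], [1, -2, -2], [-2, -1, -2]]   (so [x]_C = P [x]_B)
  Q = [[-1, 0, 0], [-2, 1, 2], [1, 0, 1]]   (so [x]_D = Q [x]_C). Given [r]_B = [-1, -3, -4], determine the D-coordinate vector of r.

Composing the changes, [r]_D = Q P [r]_B.
Q P = [[0, 0, 1], [-3, -4, -4], [-2, -1, -3]]; applying this to [-1, -3, -4] gives [-4, 31, 17].

[-4, 31, 17]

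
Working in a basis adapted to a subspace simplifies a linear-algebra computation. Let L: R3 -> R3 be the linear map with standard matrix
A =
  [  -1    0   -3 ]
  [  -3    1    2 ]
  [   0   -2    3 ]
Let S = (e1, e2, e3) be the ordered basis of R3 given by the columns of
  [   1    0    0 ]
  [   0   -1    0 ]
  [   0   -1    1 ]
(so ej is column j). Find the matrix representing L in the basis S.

The j-th column of [L]_S is [L(ej)]_S.
L(e1) = A e1 = [-1, -3, 0] = -e1 + 3e2 + 3e3, so column 1 is [-1, 3, 3].
Repeating for e2, e3 and assembling the columns gives [[-1, 3, -3], [3, 3, -2], [3, 2, 1]].

[[-1, 3, -3], [3, 3, -2], [3, 2, 1]]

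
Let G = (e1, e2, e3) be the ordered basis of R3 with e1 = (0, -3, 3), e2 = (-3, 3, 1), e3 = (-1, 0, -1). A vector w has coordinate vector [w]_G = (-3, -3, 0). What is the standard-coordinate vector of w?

(9, 0, -12)

By definition w = -3e1 - 3e2 + 0·e3.
Summing componentwise gives (9, 0, -12).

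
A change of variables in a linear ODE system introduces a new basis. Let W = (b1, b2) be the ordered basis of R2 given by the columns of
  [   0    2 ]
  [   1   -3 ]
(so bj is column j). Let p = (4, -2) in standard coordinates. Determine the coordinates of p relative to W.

Write p = c_1 b1 + c_2 b2 and solve for the c_i.
System: 0c_1 + 2c_2 = 4, c_1 - 3c_2 = -2; solving gives c_1 = 4, c_2 = 2.
Check: 4b1 + 2b2 = (4, -2).

(4, 2)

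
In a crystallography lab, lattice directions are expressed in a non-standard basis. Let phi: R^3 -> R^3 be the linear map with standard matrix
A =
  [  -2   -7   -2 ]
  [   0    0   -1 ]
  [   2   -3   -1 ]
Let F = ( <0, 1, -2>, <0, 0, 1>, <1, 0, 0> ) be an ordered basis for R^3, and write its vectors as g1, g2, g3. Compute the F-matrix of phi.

[[2, -1, 0], [3, -3, 2], [-3, -2, -2]]

Let P have columns g1, ..., g3. Then [phi]_F = P^(-1) A P.
Here det P = 1, so P^(-1) is integer; computing A P first and then P^(-1)(A P) gives [[2, -1, 0], [3, -3, 2], [-3, -2, -2]].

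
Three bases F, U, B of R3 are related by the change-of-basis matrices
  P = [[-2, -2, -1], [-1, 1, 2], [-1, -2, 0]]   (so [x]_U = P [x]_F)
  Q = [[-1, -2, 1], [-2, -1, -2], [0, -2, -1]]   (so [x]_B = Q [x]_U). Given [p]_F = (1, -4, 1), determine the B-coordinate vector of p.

(8, -21, -1)

Apply P to get U-coordinates (5, -3, 7), then Q to get B-coordinates.
The result is [p]_B = (8, -21, -1).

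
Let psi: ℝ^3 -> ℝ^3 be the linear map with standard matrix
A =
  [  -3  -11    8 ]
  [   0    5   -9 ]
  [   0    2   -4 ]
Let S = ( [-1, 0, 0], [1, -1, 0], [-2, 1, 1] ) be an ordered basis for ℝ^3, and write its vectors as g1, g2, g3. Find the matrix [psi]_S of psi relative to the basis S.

Let P have columns g1, ..., g3. Then [psi]_S = P^(-1) A P.
Here det P = 1, so P^(-1) is integer; computing A P first and then P^(-1)(A P) gives [[-3, -1, 3], [0, 3, 2], [0, -2, -2]].

[[-3, -1, 3], [0, 3, 2], [0, -2, -2]]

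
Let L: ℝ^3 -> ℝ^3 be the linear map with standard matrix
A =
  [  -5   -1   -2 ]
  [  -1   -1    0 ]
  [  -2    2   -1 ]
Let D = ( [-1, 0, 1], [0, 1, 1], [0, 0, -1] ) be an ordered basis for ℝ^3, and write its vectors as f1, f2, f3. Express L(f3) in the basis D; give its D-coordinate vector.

Compute L(f3) = A f3 = [2, 0, 1] in standard coordinates.
Then write this in D-coordinates: solve for y in y_1 f1 + ... + y_3 f3 = [2, 0, 1].
This gives y = [-2, 0, -3], which is column 3 of [L]_D.

[-2, 0, -3]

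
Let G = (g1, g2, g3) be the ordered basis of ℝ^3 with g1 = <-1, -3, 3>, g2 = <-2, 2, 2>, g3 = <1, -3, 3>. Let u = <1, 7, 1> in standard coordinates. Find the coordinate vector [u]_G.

<-3, 2, 2>

Write u = c_1 g1 + ... + c_3 g3 and solve for the c_i.
Gaussian elimination on [M | u] yields c = (-3, 2, 2).
Check: -3g1 + 2g2 + 2g3 = <1, 7, 1>.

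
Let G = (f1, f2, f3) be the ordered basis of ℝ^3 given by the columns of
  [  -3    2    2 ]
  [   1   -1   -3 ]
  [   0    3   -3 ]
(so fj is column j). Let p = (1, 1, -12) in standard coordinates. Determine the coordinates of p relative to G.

We seek scalars with c_1 f1 + ... + c_3 f3 = p; equivalently solve M c = p where the columns of M are f1, ..., f3.
Gaussian elimination on [M | p] yields c = (-3, -4, 0).
Check: -3f1 - 4f2 + 0·f3 = (1, 1, -12).

(-3, -4, 0)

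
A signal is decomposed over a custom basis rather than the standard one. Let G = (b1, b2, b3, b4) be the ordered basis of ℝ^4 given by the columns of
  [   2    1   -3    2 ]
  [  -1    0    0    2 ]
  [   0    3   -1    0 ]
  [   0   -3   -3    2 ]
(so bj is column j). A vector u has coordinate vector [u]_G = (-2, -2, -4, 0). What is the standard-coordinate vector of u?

(6, 2, -2, 18)

By definition u = -2b1 - 2b2 - 4b3 + 0·b4.
Summing componentwise gives (6, 2, -2, 18).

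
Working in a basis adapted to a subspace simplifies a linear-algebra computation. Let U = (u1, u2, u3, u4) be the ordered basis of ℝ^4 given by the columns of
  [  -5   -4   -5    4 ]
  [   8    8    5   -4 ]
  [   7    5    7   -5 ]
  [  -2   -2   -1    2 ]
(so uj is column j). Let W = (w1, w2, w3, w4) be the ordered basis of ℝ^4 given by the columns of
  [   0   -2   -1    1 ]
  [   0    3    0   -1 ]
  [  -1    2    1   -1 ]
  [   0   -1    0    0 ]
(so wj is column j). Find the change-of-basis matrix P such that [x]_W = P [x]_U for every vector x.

[[-2, -1, -2, 1], [2, 2, 1, -2], [-1, -2, 1, -2], [-2, -2, -2, -2]]

Take x = uj: its U-coordinates are the j-th standard unit vector, so P e_j — column j of P — equals [uj]_W.
u1 = -2w1 + 2w2 - w3 - 2w4, giving column 1 = (-2, 2, -1, -2); repeating for each j gives P = [[-2, -1, -2, 1], [2, 2, 1, -2], [-1, -2, 1, -2], [-2, -2, -2, -2]].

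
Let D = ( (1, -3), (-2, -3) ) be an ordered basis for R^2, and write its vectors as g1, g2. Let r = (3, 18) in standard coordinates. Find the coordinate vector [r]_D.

[r]_D is the unique c with M c = r, where M has columns g1, g2.
System: c_1 - 2c_2 = 3, -3c_1 - 3c_2 = 18; solving gives c_1 = -3, c_2 = -3.
Check: -3g1 - 3g2 = (3, 18).

(-3, -3)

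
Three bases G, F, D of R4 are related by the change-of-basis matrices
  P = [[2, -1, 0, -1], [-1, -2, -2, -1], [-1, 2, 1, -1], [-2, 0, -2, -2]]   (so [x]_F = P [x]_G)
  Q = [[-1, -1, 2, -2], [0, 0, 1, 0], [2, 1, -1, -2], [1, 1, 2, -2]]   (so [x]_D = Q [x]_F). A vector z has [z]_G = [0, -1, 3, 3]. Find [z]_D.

First [z]_F = P [z]_G = [-2, -7, -2, -12].
Then [z]_D = Q [z]_F = [29, -2, 15, 11].

[29, -2, 15, 11]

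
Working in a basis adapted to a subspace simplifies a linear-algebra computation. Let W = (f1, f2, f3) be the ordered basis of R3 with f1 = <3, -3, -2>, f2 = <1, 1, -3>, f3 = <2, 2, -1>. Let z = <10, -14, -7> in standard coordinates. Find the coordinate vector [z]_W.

We seek scalars with c_1 f1 + ... + c_3 f3 = z; equivalently solve M c = z where the columns of M are f1, ..., f3.
Solving this 3x3 system gives c = (4, 0, -1).
Check: 4f1 + 0·f2 - f3 = <10, -14, -7>.

<4, 0, -1>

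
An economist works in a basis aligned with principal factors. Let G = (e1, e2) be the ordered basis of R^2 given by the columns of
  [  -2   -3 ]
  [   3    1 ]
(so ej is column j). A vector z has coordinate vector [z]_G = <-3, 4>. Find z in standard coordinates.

<-6, -5>

The coordinates say z = -3e1 + 4e2; adding the scaled basis vectors gives <-6, -5>.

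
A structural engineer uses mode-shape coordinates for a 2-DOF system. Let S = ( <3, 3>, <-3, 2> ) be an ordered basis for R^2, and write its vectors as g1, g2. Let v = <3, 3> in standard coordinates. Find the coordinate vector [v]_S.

[v]_S is the unique c with M c = v, where M has columns g1, g2.
System: 3c_1 - 3c_2 = 3, 3c_1 + 2c_2 = 3; solving gives c_1 = 1, c_2 = 0.
Check: g1 + 0·g2 = <3, 3>.

<1, 0>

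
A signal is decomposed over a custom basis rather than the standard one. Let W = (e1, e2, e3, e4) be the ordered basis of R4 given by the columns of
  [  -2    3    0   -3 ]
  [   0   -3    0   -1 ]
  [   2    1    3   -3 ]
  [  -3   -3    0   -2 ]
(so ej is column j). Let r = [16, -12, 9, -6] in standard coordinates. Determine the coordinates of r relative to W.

[-2, 4, 3, 0]

Write r = c_1 e1 + ... + c_4 e4 and solve for the c_i.
Solving this 4x4 system gives c = (-2, 4, 3, 0).
Check: -2e1 + 4e2 + 3e3 + 0·e4 = [16, -12, 9, -6].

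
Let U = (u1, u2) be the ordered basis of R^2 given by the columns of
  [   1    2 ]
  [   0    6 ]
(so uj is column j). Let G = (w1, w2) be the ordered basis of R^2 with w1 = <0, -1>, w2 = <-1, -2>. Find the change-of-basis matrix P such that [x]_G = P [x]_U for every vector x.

[[2, -2], [-1, -2]]

Let M have columns uj and N have columns wj. Then for every x, N [x]_G = x = M [x]_U, so P = N^(-1) M.
Since det N = -1, N^(-1) has integer entries; multiplying gives P = [[2, -2], [-1, -2]].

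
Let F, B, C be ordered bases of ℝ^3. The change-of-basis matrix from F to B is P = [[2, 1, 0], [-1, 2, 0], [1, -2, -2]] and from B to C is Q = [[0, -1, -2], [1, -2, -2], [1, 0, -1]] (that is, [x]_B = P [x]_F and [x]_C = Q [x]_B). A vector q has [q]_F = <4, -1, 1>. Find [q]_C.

<-2, 11, 3>

First [q]_B = P [q]_F = <7, -6, 4>.
Then [q]_C = Q [q]_B = <-2, 11, 3>.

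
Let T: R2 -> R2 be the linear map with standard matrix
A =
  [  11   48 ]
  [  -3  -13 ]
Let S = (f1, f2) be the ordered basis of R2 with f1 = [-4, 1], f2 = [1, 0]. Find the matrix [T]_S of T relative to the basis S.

[[-1, -3], [0, -1]]

With P the matrix whose columns are f1, f2, [T]_S = P^(-1) A P.
Column by column: T(f1) = A f1 = [4, -1]; its S-coordinates [-1, 0] give column 1.
Continuing for each basis vector yields [T]_S = [[-1, -3], [0, -1]].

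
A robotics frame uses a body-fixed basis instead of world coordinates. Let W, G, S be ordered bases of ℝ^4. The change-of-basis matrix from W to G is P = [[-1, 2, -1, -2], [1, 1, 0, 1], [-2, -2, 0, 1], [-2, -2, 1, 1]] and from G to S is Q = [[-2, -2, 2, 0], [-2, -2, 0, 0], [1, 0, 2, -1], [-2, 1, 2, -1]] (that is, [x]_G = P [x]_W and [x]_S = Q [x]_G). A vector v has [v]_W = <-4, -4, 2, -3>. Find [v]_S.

Apply P to get G-coordinates <0, -11, 13, 15>, then Q to get S-coordinates.
The result is [v]_S = <48, 22, 11, 0>.

<48, 22, 11, 0>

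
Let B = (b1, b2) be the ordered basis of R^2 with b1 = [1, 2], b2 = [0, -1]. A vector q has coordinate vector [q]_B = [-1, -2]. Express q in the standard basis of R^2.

The coordinates say q = -b1 - 2b2; adding the scaled basis vectors gives [-1, 0].

[-1, 0]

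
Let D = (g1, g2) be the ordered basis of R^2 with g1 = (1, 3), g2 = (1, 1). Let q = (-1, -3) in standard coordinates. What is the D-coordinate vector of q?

[q]_D is the unique c with M c = q, where M has columns g1, g2.
System: c_1 + c_2 = -1, 3c_1 + c_2 = -3; solving gives c_1 = -1, c_2 = 0.
Check: -g1 + 0·g2 = (-1, -3).

(-1, 0)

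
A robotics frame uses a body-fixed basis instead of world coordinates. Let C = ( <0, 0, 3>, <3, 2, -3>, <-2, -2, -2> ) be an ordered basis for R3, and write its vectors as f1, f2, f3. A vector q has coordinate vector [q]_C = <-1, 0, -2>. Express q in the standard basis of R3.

<4, 4, 1>

q = M [q]_C, where M has columns f1, ..., f3.
Carrying out the matrix-vector product, q = <4, 4, 1>.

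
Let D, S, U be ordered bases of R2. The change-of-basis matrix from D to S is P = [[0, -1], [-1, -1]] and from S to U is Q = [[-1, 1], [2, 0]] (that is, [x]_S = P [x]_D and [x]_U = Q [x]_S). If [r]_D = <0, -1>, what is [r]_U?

Composing the changes, [r]_U = Q P [r]_D.
Q P = [[-1, 0], [0, -2]]; applying this to <0, -1> gives <0, 2>.

<0, 2>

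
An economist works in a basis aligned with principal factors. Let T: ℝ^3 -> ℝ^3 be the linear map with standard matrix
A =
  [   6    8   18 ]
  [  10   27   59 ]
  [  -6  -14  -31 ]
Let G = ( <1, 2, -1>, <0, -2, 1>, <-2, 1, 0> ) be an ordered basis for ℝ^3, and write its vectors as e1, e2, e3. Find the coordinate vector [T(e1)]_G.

<2, -1, -1>

Compute T(e1) = A e1 = <4, 5, -3> in standard coordinates.
Then write this in G-coordinates: solve for y in y_1 e1 + ... + y_3 e3 = <4, 5, -3>.
This gives y = <2, -1, -1>, which is column 1 of [T]_G.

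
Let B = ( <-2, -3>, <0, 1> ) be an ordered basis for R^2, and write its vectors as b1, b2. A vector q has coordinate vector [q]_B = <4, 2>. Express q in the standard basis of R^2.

q = M [q]_B, where M has columns b1, b2.
Carrying out the matrix-vector product, q = <-8, -10>.

<-8, -10>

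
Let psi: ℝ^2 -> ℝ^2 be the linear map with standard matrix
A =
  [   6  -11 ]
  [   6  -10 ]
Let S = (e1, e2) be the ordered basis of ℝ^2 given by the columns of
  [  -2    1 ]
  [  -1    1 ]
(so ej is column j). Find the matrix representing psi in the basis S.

[[-1, 1], [-3, -3]]

The j-th column of [psi]_S is [psi(ej)]_S.
psi(e1) = A e1 = <-1, -2> = -e1 - 3e2, so column 1 is <-1, -3>.
Repeating for e2 and assembling the columns gives [[-1, 1], [-3, -3]].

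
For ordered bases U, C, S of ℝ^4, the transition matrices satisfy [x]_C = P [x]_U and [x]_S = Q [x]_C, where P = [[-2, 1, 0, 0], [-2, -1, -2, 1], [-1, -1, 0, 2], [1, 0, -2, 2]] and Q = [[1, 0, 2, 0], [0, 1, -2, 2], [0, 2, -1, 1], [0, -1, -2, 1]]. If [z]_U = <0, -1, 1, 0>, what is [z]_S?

Composing the changes, [z]_S = Q P [z]_U.
Q P = [[-4, -1, 0, 4], [2, 1, -6, 1], [-2, -1, -6, 2], [5, 3, 0, -3]]; applying this to <0, -1, 1, 0> gives <1, -7, -5, -3>.

<1, -7, -5, -3>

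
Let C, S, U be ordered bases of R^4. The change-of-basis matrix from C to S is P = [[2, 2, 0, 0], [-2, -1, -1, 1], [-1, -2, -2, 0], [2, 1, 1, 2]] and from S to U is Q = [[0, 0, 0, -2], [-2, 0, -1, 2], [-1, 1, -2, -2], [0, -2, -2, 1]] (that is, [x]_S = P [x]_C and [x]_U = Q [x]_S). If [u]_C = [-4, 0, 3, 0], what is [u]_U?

[10, 8, 27, -11]

Composing the changes, [u]_U = Q P [u]_C.
Q P = [[-4, -2, -2, -4], [1, 0, 4, 4], [-6, -1, 1, -3], [8, 7, 7, 0]]; applying this to [-4, 0, 3, 0] gives [10, 8, 27, -11].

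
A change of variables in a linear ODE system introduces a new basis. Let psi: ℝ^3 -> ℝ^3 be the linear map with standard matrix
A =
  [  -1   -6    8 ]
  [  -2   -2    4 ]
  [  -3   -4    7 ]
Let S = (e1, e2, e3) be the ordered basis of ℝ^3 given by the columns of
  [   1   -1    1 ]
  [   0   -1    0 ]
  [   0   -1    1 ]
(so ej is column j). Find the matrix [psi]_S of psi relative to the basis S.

The j-th column of [psi]_S is [psi(ej)]_S.
psi(e1) = A e1 = [-1, -2, -3] = 2e1 + 2e2 - e3, so column 1 is [2, 2, -1].
Repeating for e2, e3 and assembling the columns gives [[2, -1, 3], [2, 0, -2], [-1, 0, 2]].

[[2, -1, 3], [2, 0, -2], [-1, 0, 2]]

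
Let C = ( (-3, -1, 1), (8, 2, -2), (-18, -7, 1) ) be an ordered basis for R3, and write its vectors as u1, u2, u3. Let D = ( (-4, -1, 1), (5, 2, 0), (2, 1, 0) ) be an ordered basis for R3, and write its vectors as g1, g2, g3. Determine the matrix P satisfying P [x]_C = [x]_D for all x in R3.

[[1, -2, 1], [1, 0, -2], [-2, 0, -2]]

Column j of P is [uj]_D, since P maps C-coordinates to D-coordinates.
Expressing u1 in D: u1 = g1 + g2 - 2g3, so column 1 of P is (1, 1, -2).
Doing the same for each uj gives P = [[1, -2, 1], [1, 0, -2], [-2, 0, -2]].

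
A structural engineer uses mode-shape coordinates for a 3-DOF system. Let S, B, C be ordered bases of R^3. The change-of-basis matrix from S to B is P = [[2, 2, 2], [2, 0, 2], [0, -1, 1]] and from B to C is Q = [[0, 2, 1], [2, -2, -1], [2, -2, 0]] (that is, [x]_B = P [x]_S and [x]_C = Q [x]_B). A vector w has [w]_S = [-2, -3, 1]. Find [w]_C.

[0, -16, -12]

First [w]_B = P [w]_S = [-8, -2, 4].
Then [w]_C = Q [w]_B = [0, -16, -12].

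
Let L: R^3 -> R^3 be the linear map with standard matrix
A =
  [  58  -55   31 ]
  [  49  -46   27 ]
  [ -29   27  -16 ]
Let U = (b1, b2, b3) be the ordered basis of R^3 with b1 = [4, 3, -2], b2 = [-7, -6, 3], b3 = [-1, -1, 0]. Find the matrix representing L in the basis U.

[[0, 2, 2], [-1, -1, 2], [2, -2, -3]]

The j-th column of [L]_U is [L(bj)]_U.
L(b1) = A b1 = [5, 4, -3] = 0·b1 - b2 + 2b3, so column 1 is [0, -1, 2].
Repeating for b2, b3 and assembling the columns gives [[0, 2, 2], [-1, -1, 2], [2, -2, -3]].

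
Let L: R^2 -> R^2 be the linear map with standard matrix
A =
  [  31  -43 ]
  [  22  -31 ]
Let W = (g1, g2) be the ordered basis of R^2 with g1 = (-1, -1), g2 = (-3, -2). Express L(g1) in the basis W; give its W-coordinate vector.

(-3, -3)

Compute L(g1) = A g1 = (12, 9) in standard coordinates.
Then write this in W-coordinates: solve for y in y_1 g1 + y_2 g2 = (12, 9).
This gives y = (-3, -3), which is column 1 of [L]_W.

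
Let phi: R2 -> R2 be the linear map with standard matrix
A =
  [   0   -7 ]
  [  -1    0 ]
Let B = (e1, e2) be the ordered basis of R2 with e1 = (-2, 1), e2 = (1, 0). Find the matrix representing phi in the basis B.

[[2, -1], [-3, -2]]

Let P have columns e1, e2. Then [phi]_B = P^(-1) A P.
Here det P = -1, so P^(-1) is integer; computing A P first and then P^(-1)(A P) gives [[2, -1], [-3, -2]].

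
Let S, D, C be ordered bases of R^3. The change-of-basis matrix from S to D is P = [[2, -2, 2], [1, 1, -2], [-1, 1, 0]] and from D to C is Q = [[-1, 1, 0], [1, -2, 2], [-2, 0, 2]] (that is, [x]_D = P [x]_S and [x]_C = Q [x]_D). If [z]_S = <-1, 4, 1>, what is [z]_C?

Apply P to get D-coordinates <-8, 1, 5>, then Q to get C-coordinates.
The result is [z]_C = <9, 0, 26>.

<9, 0, 26>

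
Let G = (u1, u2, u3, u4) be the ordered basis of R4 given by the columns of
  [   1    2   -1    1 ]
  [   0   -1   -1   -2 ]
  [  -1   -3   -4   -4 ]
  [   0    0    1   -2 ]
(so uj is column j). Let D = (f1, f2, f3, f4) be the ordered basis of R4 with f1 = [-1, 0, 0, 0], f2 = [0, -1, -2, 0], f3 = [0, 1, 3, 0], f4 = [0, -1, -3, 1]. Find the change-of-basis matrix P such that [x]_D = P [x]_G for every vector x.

[[-1, -2, 1, -1], [-1, 0, -1, 2], [-1, -1, -1, -2], [0, 0, 1, -2]]

Let M have columns uj and N have columns fj. Then for every x, N [x]_D = x = M [x]_G, so P = N^(-1) M.
Since det N = 1, N^(-1) has integer entries; multiplying gives P = [[-1, -2, 1, -1], [-1, 0, -1, 2], [-1, -1, -1, -2], [0, 0, 1, -2]].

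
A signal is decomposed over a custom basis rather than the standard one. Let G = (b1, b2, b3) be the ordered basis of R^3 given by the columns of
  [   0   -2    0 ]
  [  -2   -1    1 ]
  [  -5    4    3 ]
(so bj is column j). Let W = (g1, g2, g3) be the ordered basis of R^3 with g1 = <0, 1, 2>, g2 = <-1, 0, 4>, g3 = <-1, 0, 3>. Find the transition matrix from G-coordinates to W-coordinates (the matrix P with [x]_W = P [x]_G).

[[-2, -1, 1], [-1, 0, 1], [1, 2, -1]]

Let M have columns bj and N have columns gj. Then for every x, N [x]_W = x = M [x]_G, so P = N^(-1) M.
Since det N = -1, N^(-1) has integer entries; multiplying gives P = [[-2, -1, 1], [-1, 0, 1], [1, 2, -1]].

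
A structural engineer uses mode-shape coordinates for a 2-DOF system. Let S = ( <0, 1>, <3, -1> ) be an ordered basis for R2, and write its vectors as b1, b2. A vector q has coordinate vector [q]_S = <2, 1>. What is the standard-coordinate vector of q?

q = M [q]_S, where M has columns b1, b2.
Carrying out the matrix-vector product, q = <3, 1>.

<3, 1>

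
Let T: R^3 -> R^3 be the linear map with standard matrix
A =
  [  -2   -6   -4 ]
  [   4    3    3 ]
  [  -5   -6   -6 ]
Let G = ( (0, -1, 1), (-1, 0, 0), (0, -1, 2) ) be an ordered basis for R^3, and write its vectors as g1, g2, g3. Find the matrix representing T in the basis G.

Let P have columns g1, ..., g3. Then [T]_G = P^(-1) A P.
Here det P = -1, so P^(-1) is integer; computing A P first and then P^(-1)(A P) gives [[0, 3, 0], [-2, -2, 2], [0, 1, -3]].

[[0, 3, 0], [-2, -2, 2], [0, 1, -3]]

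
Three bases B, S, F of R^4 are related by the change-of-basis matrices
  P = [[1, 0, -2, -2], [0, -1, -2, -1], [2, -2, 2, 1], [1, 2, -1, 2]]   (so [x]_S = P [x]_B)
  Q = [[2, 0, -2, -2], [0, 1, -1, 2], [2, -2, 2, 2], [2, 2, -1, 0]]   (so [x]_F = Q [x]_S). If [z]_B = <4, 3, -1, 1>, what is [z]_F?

<-20, 23, 40, 3>

Apply P to get S-coordinates <4, -2, 1, 13>, then Q to get F-coordinates.
The result is [z]_F = <-20, 23, 40, 3>.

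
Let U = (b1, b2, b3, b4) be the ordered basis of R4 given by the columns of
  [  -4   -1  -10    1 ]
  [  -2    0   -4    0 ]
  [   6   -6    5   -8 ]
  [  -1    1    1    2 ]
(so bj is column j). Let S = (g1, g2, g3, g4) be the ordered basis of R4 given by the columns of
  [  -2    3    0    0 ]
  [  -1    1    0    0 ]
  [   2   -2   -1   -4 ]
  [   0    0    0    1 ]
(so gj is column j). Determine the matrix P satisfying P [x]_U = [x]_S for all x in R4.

Column j of P is [bj]_S, since P maps U-coordinates to S-coordinates.
Expressing b1 in S: b1 = 2g1 + 0·g2 + 2g3 - g4, so column 1 of P is (2, 0, 2, -1).
Doing the same for each bj gives P = [[2, -1, 2, 1], [0, -1, -2, 1], [2, 2, -1, 0], [-1, 1, 1, 2]].

[[2, -1, 2, 1], [0, -1, -2, 1], [2, 2, -1, 0], [-1, 1, 1, 2]]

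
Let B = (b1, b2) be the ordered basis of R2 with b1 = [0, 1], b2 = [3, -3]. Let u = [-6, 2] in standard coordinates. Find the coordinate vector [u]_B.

We seek scalars with c_1 b1 + c_2 b2 = u; equivalently solve M c = u where the columns of M are b1, b2.
System: 0c_1 + 3c_2 = -6, c_1 - 3c_2 = 2; solving gives c_1 = -4, c_2 = -2.
Check: -4b1 - 2b2 = [-6, 2].

[-4, -2]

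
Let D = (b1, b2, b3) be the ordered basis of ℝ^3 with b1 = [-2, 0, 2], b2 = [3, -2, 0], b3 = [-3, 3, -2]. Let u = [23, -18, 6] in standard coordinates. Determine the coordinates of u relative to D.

We seek scalars with c_1 b1 + ... + c_3 b3 = u; equivalently solve M c = u where the columns of M are b1, ..., b3.
Solving this 3x3 system gives c = (-1, 3, -4).
Check: -b1 + 3b2 - 4b3 = [23, -18, 6].

[-1, 3, -4]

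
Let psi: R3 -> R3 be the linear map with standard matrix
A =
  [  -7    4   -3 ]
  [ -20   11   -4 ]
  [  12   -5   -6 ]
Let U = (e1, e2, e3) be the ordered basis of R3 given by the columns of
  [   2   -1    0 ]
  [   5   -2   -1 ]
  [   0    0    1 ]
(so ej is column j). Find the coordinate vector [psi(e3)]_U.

[-2, 3, -1]

Column 3 of [psi]_U is the U-coordinate vector of psi(e3).
In standard coordinates psi(e3) = A e3 = [-7, -15, -1].
Converting to U: [-7, -15, -1] = -2e1 + 3e2 - e3, so the coordinate vector is [-2, 3, -1].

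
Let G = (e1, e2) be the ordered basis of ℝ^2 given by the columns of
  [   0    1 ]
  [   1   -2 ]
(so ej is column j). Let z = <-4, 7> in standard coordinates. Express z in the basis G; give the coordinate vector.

[z]_G is the unique c with M c = z, where M has columns e1, e2.
System: 0c_1 + c_2 = -4, c_1 - 2c_2 = 7; solving gives c_1 = -1, c_2 = -4.
Check: -e1 - 4e2 = <-4, 7>.

<-1, -4>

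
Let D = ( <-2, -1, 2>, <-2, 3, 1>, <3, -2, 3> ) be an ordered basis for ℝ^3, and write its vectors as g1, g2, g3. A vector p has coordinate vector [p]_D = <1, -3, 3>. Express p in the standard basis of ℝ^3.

<13, -16, 8>

The coordinates say p = g1 - 3g2 + 3g3; adding the scaled basis vectors gives <13, -16, 8>.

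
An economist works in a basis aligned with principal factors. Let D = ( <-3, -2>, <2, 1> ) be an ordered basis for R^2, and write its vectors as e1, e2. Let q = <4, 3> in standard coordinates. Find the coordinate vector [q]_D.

<-2, -1>

We seek scalars with c_1 e1 + c_2 e2 = q; equivalently solve M c = q where the columns of M are e1, e2.
System: -3c_1 + 2c_2 = 4, -2c_1 + c_2 = 3; solving gives c_1 = -2, c_2 = -1.
Check: -2e1 - e2 = <4, 3>.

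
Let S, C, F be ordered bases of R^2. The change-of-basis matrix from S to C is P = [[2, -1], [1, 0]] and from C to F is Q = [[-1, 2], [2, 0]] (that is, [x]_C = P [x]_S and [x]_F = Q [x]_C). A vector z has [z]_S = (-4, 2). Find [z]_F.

(2, -20)

Apply P to get C-coordinates (-10, -4), then Q to get F-coordinates.
The result is [z]_F = (2, -20).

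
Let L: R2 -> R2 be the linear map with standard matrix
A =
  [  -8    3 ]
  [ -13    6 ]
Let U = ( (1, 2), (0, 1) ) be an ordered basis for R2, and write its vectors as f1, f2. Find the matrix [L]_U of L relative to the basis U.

With P the matrix whose columns are f1, f2, [L]_U = P^(-1) A P.
Column by column: L(f1) = A f1 = (-2, -1); its U-coordinates (-2, 3) give column 1.
Continuing for each basis vector yields [L]_U = [[-2, 3], [3, 0]].

[[-2, 3], [3, 0]]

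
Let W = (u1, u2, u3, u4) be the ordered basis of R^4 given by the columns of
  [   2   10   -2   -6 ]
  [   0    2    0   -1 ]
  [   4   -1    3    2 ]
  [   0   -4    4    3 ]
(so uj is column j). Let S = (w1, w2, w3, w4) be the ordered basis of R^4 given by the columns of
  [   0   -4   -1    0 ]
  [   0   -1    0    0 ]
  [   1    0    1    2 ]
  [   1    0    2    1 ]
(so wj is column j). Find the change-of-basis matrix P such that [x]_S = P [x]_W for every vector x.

Take x = uj: its W-coordinates are the j-th standard unit vector, so P e_j — column j of P — equals [uj]_S.
u1 = 2w1 + 0·w2 - 2w3 + 2w4, giving column 1 = [2, 0, -2, 2]; repeating for each j gives P = [[2, -1, -1, -2], [0, -2, 0, 1], [-2, -2, 2, 2], [2, 1, 1, 1]].

[[2, -1, -1, -2], [0, -2, 0, 1], [-2, -2, 2, 2], [2, 1, 1, 1]]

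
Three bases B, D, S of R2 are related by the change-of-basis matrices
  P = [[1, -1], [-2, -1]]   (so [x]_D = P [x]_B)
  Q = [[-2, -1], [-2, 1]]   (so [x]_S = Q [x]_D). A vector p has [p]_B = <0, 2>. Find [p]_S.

First [p]_D = P [p]_B = <-2, -2>.
Then [p]_S = Q [p]_D = <6, 2>.

<6, 2>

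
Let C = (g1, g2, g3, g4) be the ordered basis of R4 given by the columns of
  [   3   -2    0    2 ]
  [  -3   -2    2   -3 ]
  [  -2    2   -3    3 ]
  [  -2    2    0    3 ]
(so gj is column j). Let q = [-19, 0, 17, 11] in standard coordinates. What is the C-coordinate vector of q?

[q]_C is the unique c with M c = q, where M has columns g1, ..., g4.
Gaussian elimination on [M | q] yields c = (-3, 4, -2, -1).
Check: -3g1 + 4g2 - 2g3 - g4 = [-19, 0, 17, 11].

[-3, 4, -2, -1]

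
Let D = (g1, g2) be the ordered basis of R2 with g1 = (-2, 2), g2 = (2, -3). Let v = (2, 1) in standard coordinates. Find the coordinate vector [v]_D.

Write v = c_1 g1 + c_2 g2 and solve for the c_i.
System: -2c_1 + 2c_2 = 2, 2c_1 - 3c_2 = 1; solving gives c_1 = -4, c_2 = -3.
Check: -4g1 - 3g2 = (2, 1).

(-4, -3)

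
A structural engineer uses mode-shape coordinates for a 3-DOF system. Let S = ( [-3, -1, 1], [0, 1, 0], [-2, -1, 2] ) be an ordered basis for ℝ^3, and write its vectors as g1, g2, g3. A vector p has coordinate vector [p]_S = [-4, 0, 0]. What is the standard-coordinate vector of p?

[12, 4, -4]

The coordinates say p = -4g1 + 0·g2 + 0·g3; adding the scaled basis vectors gives [12, 4, -4].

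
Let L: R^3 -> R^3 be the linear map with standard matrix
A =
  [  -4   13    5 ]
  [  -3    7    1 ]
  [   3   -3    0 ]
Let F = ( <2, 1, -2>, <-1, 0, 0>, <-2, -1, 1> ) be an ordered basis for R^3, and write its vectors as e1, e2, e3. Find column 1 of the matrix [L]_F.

<-2, 3, -1>

Column 1 of [L]_F is the F-coordinate vector of L(e1).
In standard coordinates L(e1) = A e1 = <-5, -1, 3>.
Converting to F: <-5, -1, 3> = -2e1 + 3e2 - e3, so the coordinate vector is <-2, 3, -1>.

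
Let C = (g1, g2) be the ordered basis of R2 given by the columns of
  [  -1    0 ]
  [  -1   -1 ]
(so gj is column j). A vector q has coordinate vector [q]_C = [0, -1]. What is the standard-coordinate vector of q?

By definition q = 0·g1 - g2.
Summing componentwise gives [0, 1].

[0, 1]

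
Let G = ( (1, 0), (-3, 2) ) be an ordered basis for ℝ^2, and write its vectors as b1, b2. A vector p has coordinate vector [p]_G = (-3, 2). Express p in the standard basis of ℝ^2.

p = M [p]_G, where M has columns b1, b2.
Carrying out the matrix-vector product, p = (-9, 4).

(-9, 4)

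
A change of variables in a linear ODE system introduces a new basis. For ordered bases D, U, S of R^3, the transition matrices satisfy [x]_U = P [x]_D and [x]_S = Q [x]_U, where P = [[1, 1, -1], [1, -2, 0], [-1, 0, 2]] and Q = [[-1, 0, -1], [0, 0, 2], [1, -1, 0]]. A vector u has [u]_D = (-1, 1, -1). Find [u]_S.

(0, -2, 4)

Apply P to get U-coordinates (1, -3, -1), then Q to get S-coordinates.
The result is [u]_S = (0, -2, 4).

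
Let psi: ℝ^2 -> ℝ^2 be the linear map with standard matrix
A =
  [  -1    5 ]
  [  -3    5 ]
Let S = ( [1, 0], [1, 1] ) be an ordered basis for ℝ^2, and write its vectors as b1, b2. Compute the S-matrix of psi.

[[2, 2], [-3, 2]]

With P the matrix whose columns are b1, b2, [psi]_S = P^(-1) A P.
Column by column: psi(b1) = A b1 = [-1, -3]; its S-coordinates [2, -3] give column 1.
Continuing for each basis vector yields [psi]_S = [[2, 2], [-3, 2]].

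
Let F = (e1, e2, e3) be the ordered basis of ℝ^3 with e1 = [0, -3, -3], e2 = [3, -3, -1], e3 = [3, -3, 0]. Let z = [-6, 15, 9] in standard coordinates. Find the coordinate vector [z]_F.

We seek scalars with c_1 e1 + ... + c_3 e3 = z; equivalently solve M c = z where the columns of M are e1, ..., e3.
Solving this 3x3 system gives c = (-3, 0, -2).
Check: -3e1 + 0·e2 - 2e3 = [-6, 15, 9].

[-3, 0, -2]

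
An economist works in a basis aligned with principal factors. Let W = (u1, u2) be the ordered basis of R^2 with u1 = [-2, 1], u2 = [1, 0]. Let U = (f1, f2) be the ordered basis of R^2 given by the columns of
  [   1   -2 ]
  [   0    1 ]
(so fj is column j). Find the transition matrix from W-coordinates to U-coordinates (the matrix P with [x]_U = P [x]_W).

Column j of P is [uj]_U, since P maps W-coordinates to U-coordinates.
Expressing u1 in U: u1 = 0·f1 + f2, so column 1 of P is [0, 1].
Doing the same for each uj gives P = [[0, 1], [1, 0]].

[[0, 1], [1, 0]]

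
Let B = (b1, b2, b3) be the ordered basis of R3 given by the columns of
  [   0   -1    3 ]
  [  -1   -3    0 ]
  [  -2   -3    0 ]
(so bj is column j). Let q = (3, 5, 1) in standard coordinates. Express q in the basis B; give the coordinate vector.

(4, -3, 0)

Write q = c_1 b1 + ... + c_3 b3 and solve for the c_i.
Solving this 3x3 system gives c = (4, -3, 0).
Check: 4b1 - 3b2 + 0·b3 = (3, 5, 1).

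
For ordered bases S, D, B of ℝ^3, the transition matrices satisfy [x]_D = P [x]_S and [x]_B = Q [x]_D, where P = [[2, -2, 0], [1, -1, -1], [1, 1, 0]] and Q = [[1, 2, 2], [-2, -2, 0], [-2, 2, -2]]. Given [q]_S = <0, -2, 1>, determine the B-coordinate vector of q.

<2, -10, -2>

First [q]_D = P [q]_S = <4, 1, -2>.
Then [q]_B = Q [q]_D = <2, -10, -2>.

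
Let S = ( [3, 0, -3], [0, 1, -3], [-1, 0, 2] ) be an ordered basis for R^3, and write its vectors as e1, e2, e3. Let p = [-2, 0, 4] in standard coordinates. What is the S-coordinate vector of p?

We seek scalars with c_1 e1 + ... + c_3 e3 = p; equivalently solve M c = p where the columns of M are e1, ..., e3.
Gaussian elimination on [M | p] yields c = (0, 0, 2).
Check: 0·e1 + 0·e2 + 2e3 = [-2, 0, 4].

[0, 0, 2]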